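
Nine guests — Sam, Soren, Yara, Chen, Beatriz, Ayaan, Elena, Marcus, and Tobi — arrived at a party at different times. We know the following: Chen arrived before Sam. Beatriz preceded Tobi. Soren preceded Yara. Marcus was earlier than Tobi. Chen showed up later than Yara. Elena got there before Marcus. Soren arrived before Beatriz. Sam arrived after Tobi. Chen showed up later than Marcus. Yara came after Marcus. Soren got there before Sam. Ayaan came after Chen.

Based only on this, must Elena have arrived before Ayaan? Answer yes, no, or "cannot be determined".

yes

Chain the constraints: Elena → Marcus → Chen → Ayaan. Each link is directly stated, so Elena comes before Ayaan.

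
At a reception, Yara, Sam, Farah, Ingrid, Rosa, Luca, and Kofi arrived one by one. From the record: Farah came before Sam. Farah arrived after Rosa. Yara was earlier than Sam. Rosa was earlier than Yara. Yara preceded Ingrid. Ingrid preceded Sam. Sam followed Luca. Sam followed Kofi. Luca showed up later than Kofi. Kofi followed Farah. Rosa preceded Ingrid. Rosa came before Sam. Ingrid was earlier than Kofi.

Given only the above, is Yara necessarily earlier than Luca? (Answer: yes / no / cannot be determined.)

Chain the constraints: Yara → Ingrid → Kofi → Luca. Each link is directly stated, so Yara comes before Luca.

yes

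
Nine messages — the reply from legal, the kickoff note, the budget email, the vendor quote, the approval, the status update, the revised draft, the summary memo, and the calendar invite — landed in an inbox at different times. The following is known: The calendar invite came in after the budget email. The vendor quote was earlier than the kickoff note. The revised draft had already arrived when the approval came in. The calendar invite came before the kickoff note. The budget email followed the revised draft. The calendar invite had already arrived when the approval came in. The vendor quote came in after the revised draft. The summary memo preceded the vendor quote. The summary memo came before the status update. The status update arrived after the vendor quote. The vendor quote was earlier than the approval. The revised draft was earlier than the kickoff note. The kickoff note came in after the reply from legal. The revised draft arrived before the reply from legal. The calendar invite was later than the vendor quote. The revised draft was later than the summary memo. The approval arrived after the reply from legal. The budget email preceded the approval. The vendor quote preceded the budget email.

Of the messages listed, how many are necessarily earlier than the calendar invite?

Directly stated before the calendar invite: the budget email and the vendor quote.
The revised draft reaches the calendar invite via the revised draft → the budget email → the calendar invite.
The summary memo reaches the calendar invite via the summary memo → the vendor quote → the calendar invite.
No chain forces the reply from legal (or any of the others) ahead of the calendar invite.
That's the budget email, the revised draft, the summary memo, and the vendor quote — 4 in all.

4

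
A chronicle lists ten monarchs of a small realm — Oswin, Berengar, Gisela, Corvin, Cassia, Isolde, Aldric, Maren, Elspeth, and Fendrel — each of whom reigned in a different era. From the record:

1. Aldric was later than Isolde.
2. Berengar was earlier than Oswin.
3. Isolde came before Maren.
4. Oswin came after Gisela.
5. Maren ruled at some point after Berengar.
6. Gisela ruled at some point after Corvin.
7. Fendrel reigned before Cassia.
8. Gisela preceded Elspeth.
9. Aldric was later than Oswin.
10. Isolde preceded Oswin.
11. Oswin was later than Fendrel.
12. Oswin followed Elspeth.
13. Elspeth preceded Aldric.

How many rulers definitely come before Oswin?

Directly stated before Oswin: Berengar, Elspeth, Fendrel, Gisela, and Isolde.
Corvin reaches Oswin via Corvin → Gisela → Oswin.
No chain forces Aldric (or any of the others) ahead of Oswin.
That's Berengar, Corvin, Elspeth, Fendrel, Gisela, and Isolde — 6 in all.

6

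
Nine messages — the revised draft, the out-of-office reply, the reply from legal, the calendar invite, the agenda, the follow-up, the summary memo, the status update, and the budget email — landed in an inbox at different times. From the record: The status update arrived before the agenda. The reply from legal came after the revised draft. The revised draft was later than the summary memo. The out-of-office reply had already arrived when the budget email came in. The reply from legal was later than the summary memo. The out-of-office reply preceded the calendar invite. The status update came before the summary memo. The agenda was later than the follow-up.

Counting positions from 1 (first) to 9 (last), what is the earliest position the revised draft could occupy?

The status update and the summary memo must both come before the revised draft — 2 forced predecessors.
Nothing else is forced ahead of the revised draft, so its earliest slot is position 2 + 1 = 3.

3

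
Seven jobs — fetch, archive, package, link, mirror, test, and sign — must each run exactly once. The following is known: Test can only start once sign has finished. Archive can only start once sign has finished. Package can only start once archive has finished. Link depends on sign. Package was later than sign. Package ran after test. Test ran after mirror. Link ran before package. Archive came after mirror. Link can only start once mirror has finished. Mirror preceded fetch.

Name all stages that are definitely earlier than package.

Directly stated before package: archive, link, sign, and test.
Mirror reaches package via mirror → test → package.
No chain forces fetch ahead of package.

archive, link, mirror, sign, test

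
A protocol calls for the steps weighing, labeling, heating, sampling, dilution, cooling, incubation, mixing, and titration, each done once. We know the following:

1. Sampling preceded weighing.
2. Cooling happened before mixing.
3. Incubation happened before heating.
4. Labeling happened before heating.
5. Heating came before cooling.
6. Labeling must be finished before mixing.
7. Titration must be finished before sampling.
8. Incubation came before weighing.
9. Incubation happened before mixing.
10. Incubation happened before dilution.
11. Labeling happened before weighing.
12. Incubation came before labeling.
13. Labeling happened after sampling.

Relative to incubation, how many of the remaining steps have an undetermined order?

2

Forced after incubation: cooling, dilution, heating, labeling, mixing, and weighing.
That leaves sampling and titration with no forced order relative to incubation — 2.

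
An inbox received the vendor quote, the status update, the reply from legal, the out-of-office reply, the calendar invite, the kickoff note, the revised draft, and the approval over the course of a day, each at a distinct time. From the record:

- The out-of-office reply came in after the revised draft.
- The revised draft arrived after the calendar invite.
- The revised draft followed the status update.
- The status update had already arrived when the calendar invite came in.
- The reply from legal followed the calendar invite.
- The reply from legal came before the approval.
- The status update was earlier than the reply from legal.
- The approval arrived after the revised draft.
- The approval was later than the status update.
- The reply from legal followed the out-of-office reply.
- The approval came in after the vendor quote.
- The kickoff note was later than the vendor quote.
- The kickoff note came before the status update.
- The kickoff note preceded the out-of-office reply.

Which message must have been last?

Every other message has a chain of constraints placing it before the approval, so the approval is last.

the approval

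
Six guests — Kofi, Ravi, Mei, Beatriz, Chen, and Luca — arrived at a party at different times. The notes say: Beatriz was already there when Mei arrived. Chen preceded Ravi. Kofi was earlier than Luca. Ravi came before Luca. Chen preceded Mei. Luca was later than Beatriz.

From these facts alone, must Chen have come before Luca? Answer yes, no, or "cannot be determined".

Chain the constraints: Chen → Ravi → Luca. Each link is directly stated, so Chen comes before Luca.

yes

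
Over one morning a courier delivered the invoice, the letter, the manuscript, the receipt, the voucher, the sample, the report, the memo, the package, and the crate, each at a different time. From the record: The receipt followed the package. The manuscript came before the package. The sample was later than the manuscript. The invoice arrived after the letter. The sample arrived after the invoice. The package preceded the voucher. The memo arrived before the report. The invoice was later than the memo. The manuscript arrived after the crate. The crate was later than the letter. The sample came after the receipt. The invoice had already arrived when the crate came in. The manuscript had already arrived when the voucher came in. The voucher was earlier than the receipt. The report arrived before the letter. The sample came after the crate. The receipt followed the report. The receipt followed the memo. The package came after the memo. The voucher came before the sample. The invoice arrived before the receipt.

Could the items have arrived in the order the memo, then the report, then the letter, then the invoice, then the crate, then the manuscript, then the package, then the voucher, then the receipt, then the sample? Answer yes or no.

yes

Check each stated constraint against the proposed order — e.g. the report is ahead of the receipt; the memo is ahead of the receipt. Every pair is in the required order; nothing is violated.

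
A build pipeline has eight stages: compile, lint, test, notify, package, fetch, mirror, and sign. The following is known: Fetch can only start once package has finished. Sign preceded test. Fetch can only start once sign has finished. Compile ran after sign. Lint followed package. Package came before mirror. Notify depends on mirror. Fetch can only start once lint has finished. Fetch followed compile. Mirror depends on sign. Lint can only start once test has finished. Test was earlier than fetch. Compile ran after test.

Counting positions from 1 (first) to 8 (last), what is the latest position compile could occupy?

7

Compile must come before fetch — 1 stage forced after it.
Everything else can be placed before compile in some valid order, so compile can sit as late as position 8 − 1 = 7.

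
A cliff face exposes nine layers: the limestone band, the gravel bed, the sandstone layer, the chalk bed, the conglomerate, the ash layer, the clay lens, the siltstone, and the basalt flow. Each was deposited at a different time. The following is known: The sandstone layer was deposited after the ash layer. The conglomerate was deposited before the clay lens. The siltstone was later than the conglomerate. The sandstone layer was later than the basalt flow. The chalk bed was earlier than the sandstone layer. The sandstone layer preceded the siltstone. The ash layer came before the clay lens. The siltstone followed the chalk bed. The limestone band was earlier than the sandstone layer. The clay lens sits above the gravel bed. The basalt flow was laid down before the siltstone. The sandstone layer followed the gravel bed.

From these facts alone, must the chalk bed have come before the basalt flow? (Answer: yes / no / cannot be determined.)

cannot be determined

No chain of stated constraints runs from the chalk bed to the basalt flow, and none runs from the basalt flow to the chalk bed either.
So the relative order of the chalk bed and the basalt flow is not fixed by the given facts.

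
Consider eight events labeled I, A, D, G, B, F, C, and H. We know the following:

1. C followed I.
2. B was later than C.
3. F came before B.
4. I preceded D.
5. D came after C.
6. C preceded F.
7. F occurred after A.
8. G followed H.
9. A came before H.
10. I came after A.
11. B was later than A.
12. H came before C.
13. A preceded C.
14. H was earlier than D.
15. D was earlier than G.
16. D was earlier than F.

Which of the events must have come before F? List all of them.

Directly stated before F: A, C, and D.
H reaches F via H → C → F.
I reaches F via I → C → F.
No chain forces B (or any of the others) ahead of F.

A, C, D, H, I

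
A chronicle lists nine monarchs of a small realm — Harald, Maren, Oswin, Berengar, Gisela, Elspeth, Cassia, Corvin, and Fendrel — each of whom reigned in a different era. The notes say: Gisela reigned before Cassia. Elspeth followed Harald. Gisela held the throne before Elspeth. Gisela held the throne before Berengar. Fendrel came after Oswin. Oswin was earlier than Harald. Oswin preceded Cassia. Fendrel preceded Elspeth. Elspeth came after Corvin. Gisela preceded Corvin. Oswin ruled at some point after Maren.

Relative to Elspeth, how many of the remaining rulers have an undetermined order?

2

Forced before Elspeth: Corvin, Fendrel, Gisela, Harald, Maren, and Oswin.
That leaves Berengar and Cassia with no forced order relative to Elspeth — 2.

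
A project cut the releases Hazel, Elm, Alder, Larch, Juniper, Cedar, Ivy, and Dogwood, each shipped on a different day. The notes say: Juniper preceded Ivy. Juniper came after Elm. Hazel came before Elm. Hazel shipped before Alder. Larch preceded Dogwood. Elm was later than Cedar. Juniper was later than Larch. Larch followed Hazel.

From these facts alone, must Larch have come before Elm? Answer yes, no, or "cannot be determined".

No chain of stated constraints runs from Larch to Elm, and none runs from Elm to Larch either.
So the relative order of Larch and Elm is not fixed by the given facts.

cannot be determined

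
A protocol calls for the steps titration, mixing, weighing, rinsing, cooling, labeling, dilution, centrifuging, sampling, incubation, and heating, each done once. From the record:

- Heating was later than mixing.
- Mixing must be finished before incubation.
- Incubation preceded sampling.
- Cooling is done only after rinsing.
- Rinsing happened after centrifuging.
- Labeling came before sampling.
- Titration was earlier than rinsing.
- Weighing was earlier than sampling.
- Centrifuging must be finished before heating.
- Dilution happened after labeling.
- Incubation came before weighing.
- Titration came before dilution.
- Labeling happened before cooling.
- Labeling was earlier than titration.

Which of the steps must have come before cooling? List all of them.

Directly stated before cooling: labeling and rinsing.
Centrifuging reaches cooling via centrifuging → rinsing → cooling.
Titration reaches cooling via titration → rinsing → cooling.

centrifuging, labeling, rinsing, titration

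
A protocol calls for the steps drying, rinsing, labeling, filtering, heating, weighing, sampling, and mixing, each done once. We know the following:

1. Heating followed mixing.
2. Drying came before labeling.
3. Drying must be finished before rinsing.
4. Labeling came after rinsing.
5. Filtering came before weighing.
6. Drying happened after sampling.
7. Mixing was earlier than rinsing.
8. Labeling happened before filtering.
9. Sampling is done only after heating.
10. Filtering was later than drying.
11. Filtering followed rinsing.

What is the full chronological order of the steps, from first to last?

mixing, heating, sampling, drying, rinsing, labeling, filtering, weighing

The constraints fix every adjacent pair, so only one ordering works:
mixing → heating → sampling → drying → rinsing → labeling → filtering → weighing.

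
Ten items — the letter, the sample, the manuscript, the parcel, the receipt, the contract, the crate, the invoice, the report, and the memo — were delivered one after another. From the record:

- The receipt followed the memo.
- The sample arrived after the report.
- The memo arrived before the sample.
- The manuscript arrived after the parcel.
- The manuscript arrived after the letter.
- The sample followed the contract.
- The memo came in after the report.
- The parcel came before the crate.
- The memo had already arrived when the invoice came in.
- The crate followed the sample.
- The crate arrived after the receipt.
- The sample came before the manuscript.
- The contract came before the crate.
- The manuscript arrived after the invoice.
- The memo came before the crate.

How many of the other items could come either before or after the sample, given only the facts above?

Forced before the sample: the contract, the memo, and the report; forced after the sample: the crate and the manuscript.
That leaves the invoice, the letter, the parcel, and the receipt with no forced order relative to the sample — 4.

4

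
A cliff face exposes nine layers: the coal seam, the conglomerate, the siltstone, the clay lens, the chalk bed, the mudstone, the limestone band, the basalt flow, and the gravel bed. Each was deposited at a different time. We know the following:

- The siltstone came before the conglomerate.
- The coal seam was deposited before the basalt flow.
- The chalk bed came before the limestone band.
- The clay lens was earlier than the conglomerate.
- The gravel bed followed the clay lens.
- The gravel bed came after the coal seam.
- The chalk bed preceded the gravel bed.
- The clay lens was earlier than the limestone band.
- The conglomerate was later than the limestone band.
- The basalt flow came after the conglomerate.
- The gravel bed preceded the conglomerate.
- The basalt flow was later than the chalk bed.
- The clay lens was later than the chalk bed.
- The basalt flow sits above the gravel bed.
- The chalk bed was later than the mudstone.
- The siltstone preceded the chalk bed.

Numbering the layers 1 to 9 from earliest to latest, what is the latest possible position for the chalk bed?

The chalk bed must come before the basalt flow, the clay lens, the conglomerate, the gravel bed, and the limestone band — 5 layers forced after it.
Everything else can be placed before the chalk bed in some valid order, so the chalk bed can sit as late as position 9 − 5 = 4.

4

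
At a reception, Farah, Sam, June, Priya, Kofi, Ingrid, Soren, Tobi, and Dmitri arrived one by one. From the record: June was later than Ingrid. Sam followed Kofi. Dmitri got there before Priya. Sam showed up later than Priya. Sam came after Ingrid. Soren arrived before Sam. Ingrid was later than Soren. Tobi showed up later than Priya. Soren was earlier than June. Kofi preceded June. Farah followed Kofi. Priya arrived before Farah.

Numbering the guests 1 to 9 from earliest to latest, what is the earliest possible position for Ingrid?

2

Soren must come before Ingrid — 1 forced predecessor.
Nothing else is forced ahead of Ingrid, so their earliest slot is position 1 + 1 = 2.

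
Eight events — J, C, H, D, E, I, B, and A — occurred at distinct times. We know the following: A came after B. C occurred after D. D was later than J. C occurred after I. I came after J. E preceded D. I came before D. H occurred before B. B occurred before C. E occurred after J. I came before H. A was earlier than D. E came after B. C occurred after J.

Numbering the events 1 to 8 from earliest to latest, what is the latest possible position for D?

D must come before C — 1 event forced after it.
Everything else can be placed before D in some valid order, so D can sit as late as position 8 − 1 = 7.

7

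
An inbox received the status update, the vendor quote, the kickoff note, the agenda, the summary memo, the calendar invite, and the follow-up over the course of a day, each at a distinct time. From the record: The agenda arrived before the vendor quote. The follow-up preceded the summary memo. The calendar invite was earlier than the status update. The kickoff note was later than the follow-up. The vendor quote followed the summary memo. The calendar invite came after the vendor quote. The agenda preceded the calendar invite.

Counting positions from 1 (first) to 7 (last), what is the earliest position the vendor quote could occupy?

The agenda, the follow-up, and the summary memo must all come before the vendor quote — 3 forced predecessors.
Nothing else is forced ahead of the vendor quote, so its earliest slot is position 3 + 1 = 4.

4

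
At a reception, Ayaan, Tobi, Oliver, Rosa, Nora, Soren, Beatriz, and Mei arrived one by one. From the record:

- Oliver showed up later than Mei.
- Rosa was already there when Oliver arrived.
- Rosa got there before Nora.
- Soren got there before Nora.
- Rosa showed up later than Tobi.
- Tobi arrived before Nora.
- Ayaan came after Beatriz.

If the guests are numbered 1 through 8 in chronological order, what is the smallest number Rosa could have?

Tobi must come before Rosa — 1 forced predecessor.
Nothing else is forced ahead of Rosa, so their earliest slot is position 1 + 1 = 2.

2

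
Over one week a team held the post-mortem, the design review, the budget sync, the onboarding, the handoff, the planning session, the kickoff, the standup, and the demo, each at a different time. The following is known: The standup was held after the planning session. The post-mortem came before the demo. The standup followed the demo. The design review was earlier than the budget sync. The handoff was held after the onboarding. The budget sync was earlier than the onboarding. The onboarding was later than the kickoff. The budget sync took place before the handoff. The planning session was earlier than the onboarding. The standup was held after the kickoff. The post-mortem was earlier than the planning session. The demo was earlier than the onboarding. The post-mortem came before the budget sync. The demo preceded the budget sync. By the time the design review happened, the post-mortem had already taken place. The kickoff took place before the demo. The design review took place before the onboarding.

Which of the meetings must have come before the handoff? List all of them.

Directly stated before the handoff: the budget sync and the onboarding.
The demo reaches the handoff via the demo → the budget sync → the handoff.
The design review reaches the handoff via the design review → the budget sync → the handoff.
The kickoff reaches the handoff via the kickoff → the onboarding → the handoff.
Likewise the planning session and the post-mortem each reach the handoff by chaining the stated constraints.
No chain forces the standup ahead of the handoff.

the budget sync, the demo, the design review, the kickoff, the onboarding, the planning session, the post-mortem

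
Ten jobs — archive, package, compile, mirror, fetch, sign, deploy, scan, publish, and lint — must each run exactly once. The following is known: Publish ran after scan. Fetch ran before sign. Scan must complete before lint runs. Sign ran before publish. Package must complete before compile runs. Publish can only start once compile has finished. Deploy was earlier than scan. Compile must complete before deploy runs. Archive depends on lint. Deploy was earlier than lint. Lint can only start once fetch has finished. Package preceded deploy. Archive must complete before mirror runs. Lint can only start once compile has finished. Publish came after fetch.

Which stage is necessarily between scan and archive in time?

lint

Tracing the constraints gives scan → lint → archive, so lint sits after scan and before archive.
No other stage is forced both after scan and before archive.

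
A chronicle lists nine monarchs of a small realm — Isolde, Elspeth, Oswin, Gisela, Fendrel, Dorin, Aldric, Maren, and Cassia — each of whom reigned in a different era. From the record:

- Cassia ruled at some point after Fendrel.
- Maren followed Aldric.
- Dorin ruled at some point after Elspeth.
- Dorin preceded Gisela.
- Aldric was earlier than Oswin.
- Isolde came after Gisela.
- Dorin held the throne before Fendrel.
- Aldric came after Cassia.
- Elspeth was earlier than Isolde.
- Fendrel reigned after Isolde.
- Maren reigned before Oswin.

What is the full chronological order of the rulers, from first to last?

The constraints fix every adjacent pair, so only one ordering works:
Elspeth → Dorin → Gisela → Isolde → Fendrel → Cassia → Aldric → Maren → Oswin.

Elspeth, Dorin, Gisela, Isolde, Fendrel, Cassia, Aldric, Maren, Oswin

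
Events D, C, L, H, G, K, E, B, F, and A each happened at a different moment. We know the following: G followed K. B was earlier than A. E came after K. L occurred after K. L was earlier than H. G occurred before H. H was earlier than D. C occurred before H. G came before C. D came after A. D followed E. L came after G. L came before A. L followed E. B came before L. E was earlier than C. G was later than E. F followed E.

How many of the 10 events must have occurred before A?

Directly stated before A: B and L.
E reaches A via E → L → A.
G reaches A via G → L → A.
K reaches A via K → L → A.
No chain forces H (or any of the others) ahead of A.
That's B, E, G, K, and L — 5 in all.

5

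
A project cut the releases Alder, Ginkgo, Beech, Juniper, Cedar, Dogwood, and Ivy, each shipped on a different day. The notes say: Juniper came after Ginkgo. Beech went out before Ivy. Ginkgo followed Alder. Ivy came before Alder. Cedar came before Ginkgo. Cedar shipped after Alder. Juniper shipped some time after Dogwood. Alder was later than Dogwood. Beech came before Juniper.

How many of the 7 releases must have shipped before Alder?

3

Directly stated before Alder: Dogwood and Ivy.
Beech reaches Alder via Beech → Ivy → Alder.
That's Beech, Dogwood, and Ivy — 3 in all.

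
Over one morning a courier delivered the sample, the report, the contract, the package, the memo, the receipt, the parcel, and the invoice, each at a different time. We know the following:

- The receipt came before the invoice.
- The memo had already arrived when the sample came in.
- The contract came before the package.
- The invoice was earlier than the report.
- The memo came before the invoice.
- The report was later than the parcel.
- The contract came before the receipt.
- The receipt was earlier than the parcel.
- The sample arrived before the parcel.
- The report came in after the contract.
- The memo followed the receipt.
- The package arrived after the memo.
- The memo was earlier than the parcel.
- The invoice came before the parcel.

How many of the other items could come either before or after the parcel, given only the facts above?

1

Forced before the parcel: the contract, the invoice, the memo, the receipt, and the sample; forced after the parcel: the report.
That leaves the package with no forced order relative to the parcel — 1.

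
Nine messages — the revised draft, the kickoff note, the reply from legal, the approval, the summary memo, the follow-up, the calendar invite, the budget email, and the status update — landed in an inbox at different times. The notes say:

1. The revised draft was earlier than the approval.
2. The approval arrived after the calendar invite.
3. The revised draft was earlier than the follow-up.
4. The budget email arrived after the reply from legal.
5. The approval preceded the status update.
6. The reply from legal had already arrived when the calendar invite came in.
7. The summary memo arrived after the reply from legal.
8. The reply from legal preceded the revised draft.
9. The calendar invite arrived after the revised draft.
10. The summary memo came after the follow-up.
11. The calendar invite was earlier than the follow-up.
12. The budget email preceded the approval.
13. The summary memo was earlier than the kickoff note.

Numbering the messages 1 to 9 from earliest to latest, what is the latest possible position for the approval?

8

The approval must come before the status update — 1 message forced after it.
Everything else can be placed before the approval in some valid order, so the approval can sit as late as position 9 − 1 = 8.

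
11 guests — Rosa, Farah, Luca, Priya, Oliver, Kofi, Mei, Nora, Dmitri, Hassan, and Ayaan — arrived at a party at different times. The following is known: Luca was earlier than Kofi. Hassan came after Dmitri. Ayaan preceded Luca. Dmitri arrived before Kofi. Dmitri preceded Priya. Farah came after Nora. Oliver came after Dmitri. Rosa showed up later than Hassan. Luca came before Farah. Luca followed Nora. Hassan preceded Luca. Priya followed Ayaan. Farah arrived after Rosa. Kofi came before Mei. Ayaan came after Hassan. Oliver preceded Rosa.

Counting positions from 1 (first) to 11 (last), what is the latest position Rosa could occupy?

Rosa must come before Farah — 1 guest forced after them.
Everything else can be placed before Rosa in some valid order, so Rosa can sit as late as position 11 − 1 = 10.

10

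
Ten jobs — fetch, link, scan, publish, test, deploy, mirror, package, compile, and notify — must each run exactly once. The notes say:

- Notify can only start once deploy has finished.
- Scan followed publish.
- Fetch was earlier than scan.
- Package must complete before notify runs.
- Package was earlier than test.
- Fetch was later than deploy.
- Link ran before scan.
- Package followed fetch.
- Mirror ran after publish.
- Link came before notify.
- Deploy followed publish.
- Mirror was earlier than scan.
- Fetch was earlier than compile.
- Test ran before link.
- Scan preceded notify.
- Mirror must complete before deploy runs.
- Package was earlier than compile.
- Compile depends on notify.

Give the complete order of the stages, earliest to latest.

publish, mirror, deploy, fetch, package, test, link, scan, notify, compile

The constraints fix every adjacent pair, so only one ordering works:
publish → mirror → deploy → fetch → package → test → link → scan → notify → compile.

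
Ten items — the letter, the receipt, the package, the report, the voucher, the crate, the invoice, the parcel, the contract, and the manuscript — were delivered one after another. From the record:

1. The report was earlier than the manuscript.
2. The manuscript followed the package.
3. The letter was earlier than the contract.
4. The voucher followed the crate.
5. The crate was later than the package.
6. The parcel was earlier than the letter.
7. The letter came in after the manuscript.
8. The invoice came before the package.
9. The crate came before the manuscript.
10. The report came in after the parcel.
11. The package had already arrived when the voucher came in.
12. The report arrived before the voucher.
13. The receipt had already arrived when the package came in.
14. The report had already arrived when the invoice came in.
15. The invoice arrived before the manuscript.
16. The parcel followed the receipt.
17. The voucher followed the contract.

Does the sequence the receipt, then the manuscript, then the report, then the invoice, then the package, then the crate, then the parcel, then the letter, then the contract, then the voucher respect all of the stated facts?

no

The constraints require the parcel before the report, but in the proposed sequence the report appears ahead of the parcel. That one violation is enough.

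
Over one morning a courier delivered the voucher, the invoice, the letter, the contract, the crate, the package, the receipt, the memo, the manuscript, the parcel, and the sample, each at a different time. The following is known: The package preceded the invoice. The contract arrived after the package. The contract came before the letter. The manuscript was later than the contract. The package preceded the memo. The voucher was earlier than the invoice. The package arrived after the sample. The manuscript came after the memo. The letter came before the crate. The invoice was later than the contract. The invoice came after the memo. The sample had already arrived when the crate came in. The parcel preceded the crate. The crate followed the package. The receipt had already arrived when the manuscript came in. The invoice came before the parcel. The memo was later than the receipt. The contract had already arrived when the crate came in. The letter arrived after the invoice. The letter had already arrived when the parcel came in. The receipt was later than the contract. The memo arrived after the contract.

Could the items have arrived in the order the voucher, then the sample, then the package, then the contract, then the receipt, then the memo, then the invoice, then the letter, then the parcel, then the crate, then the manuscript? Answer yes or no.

Check each stated constraint against the proposed order — e.g. the package is ahead of the crate; the sample is ahead of the crate. Every pair is in the required order; nothing is violated.

yes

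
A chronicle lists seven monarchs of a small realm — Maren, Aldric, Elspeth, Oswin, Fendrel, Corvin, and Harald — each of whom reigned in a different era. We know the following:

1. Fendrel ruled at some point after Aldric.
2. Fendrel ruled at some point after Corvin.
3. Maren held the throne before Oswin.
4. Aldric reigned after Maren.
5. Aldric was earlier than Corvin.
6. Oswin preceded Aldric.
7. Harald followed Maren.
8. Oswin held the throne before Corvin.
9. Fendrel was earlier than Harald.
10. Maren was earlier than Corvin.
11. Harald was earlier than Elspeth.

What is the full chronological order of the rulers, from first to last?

The constraints fix every adjacent pair, so only one ordering works:
Maren → Oswin → Aldric → Corvin → Fendrel → Harald → Elspeth.

Maren, Oswin, Aldric, Corvin, Fendrel, Harald, Elspeth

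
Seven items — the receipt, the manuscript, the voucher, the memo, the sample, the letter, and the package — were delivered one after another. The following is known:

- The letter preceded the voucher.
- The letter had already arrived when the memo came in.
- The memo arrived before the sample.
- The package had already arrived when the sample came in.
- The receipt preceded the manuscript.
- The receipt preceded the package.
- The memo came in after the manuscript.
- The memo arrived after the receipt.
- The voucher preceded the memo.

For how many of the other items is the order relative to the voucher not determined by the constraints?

Forced before the voucher: the letter; forced after the voucher: the memo and the sample.
That leaves the manuscript, the package, and the receipt with no forced order relative to the voucher — 3.

3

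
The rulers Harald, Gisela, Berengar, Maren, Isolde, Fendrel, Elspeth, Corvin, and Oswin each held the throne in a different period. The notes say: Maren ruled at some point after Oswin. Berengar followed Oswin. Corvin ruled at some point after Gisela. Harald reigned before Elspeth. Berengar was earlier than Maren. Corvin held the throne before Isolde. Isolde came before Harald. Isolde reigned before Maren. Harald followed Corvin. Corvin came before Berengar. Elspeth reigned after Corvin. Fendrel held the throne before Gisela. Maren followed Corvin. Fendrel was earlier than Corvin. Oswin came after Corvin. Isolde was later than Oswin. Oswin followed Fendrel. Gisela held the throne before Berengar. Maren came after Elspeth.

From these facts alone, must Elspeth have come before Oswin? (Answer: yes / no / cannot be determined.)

Tracing the constraints gives Oswin → Isolde → Harald → Elspeth, so Oswin must come before Elspeth.
That means Elspeth cannot be before Oswin.

no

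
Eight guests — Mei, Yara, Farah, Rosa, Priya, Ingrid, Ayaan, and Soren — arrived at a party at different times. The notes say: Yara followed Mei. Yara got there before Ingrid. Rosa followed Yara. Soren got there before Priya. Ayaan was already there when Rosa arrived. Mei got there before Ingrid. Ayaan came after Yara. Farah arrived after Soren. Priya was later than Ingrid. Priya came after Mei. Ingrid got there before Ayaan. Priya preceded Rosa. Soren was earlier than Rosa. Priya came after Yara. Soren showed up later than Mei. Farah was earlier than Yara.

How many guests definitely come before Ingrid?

4

Directly stated before Ingrid: Mei and Yara.
Farah reaches Ingrid via Farah → Yara → Ingrid.
Soren reaches Ingrid via Soren → Farah → Yara → Ingrid.
No chain forces Rosa (or any of the others) ahead of Ingrid.
That's Farah, Mei, Soren, and Yara — 4 in all.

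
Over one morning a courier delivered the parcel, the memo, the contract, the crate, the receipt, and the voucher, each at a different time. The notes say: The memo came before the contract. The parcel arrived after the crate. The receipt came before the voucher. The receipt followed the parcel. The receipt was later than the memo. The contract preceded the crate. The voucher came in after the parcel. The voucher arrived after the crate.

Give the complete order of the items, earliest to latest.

the memo, the contract, the crate, the parcel, the receipt, the voucher

The constraints fix every adjacent pair, so only one ordering works:
the memo → the contract → the crate → the parcel → the receipt → the voucher.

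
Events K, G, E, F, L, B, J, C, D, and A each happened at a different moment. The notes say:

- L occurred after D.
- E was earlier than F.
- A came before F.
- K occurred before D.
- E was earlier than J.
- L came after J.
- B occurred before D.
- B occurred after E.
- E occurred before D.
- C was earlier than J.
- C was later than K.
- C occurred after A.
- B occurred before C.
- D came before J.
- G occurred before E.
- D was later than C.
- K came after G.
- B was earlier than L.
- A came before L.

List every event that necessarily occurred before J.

Directly stated before J: C, D, and E.
A reaches J via A → C → J.
B reaches J via B → D → J.
G reaches J via G → E → J.
Likewise K reaches J by chaining the stated constraints.

A, B, C, D, E, G, K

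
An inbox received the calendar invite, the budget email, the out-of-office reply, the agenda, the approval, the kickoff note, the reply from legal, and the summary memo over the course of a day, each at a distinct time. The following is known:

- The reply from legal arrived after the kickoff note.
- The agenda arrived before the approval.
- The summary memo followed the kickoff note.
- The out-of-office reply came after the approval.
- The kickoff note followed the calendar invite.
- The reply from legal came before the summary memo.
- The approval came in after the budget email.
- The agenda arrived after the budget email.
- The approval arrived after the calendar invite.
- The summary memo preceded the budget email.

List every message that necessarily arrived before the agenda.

the budget email, the calendar invite, the kickoff note, the reply from legal, the summary memo

Directly stated before the agenda: the budget email.
The calendar invite reaches the agenda via the calendar invite → the kickoff note → the summary memo → the budget email → the agenda.
The kickoff note reaches the agenda via the kickoff note → the summary memo → the budget email → the agenda.
The reply from legal reaches the agenda via the reply from legal → the summary memo → the budget email → the agenda.
Likewise the summary memo reaches the agenda by chaining the stated constraints.
No chain forces the out-of-office reply (or any of the others) ahead of the agenda.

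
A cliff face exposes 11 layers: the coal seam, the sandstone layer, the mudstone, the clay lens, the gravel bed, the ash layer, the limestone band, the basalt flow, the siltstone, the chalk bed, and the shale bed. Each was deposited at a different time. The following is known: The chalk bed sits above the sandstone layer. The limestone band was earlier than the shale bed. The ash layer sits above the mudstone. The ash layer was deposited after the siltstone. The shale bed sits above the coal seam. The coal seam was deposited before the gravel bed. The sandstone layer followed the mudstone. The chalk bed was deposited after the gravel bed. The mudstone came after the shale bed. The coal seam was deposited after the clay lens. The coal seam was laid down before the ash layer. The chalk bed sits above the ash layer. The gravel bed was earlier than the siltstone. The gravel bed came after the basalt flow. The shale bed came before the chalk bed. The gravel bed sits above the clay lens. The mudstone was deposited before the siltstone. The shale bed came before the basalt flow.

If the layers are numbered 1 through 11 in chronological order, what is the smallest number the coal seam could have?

The clay lens must come before the coal seam — 1 forced predecessor.
Nothing else is forced ahead of the coal seam, so its earliest slot is position 1 + 1 = 2.

2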